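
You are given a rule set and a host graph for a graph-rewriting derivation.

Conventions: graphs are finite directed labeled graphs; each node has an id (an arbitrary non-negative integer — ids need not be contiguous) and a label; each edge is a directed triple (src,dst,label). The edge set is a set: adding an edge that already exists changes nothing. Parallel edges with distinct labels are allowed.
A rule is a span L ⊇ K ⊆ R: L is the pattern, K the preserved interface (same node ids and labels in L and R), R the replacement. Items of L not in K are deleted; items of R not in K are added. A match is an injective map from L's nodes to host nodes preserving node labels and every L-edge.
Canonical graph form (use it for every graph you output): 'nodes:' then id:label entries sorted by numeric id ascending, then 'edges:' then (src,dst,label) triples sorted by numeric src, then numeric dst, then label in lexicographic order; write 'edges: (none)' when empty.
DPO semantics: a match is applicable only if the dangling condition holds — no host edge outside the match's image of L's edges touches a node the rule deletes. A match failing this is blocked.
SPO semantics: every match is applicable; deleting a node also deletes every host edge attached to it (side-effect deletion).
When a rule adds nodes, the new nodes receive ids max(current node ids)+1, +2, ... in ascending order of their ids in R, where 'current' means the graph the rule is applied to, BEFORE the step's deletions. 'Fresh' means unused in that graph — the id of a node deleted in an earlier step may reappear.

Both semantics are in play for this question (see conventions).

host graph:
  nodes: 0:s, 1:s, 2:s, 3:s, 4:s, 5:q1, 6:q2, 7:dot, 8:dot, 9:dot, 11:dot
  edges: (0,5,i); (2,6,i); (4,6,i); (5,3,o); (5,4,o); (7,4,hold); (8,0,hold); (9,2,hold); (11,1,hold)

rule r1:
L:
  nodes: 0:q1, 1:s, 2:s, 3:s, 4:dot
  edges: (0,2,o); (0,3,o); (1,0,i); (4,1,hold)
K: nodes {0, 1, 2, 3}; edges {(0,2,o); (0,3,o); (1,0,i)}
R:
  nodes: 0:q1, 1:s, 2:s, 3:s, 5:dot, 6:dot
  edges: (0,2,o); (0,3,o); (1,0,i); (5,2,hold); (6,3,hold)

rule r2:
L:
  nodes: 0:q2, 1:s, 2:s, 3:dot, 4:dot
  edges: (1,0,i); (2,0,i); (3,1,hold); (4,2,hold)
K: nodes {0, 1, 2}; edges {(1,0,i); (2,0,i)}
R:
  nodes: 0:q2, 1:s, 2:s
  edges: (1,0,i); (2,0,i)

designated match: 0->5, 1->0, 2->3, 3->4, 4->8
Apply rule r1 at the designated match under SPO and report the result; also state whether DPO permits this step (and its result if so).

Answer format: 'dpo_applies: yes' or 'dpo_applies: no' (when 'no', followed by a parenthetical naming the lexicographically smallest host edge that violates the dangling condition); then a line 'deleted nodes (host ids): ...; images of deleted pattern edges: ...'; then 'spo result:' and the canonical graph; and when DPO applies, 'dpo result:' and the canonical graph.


dpo_applies: yes
deleted nodes (host ids): 8; images of deleted pattern edges: (8,0,hold)
spo result:
nodes: 0:s, 1:s, 2:s, 3:s, 4:s, 5:q1, 6:q2, 7:dot, 9:dot, 11:dot, 12:dot, 13:dot
edges: (0,5,i); (2,6,i); (4,6,i); (5,3,o); (5,4,o); (7,4,hold); (9,2,hold); (11,1,hold); (12,3,hold); (13,4,hold)
dpo result:
nodes: 0:s, 1:s, 2:s, 3:s, 4:s, 5:q1, 6:q2, 7:dot, 9:dot, 11:dot, 12:dot, 13:dot
edges: (0,5,i); (2,6,i); (4,6,i); (5,3,o); (5,4,o); (7,4,hold); (9,2,hold); (11,1,hold); (12,3,hold); (13,4,hold)


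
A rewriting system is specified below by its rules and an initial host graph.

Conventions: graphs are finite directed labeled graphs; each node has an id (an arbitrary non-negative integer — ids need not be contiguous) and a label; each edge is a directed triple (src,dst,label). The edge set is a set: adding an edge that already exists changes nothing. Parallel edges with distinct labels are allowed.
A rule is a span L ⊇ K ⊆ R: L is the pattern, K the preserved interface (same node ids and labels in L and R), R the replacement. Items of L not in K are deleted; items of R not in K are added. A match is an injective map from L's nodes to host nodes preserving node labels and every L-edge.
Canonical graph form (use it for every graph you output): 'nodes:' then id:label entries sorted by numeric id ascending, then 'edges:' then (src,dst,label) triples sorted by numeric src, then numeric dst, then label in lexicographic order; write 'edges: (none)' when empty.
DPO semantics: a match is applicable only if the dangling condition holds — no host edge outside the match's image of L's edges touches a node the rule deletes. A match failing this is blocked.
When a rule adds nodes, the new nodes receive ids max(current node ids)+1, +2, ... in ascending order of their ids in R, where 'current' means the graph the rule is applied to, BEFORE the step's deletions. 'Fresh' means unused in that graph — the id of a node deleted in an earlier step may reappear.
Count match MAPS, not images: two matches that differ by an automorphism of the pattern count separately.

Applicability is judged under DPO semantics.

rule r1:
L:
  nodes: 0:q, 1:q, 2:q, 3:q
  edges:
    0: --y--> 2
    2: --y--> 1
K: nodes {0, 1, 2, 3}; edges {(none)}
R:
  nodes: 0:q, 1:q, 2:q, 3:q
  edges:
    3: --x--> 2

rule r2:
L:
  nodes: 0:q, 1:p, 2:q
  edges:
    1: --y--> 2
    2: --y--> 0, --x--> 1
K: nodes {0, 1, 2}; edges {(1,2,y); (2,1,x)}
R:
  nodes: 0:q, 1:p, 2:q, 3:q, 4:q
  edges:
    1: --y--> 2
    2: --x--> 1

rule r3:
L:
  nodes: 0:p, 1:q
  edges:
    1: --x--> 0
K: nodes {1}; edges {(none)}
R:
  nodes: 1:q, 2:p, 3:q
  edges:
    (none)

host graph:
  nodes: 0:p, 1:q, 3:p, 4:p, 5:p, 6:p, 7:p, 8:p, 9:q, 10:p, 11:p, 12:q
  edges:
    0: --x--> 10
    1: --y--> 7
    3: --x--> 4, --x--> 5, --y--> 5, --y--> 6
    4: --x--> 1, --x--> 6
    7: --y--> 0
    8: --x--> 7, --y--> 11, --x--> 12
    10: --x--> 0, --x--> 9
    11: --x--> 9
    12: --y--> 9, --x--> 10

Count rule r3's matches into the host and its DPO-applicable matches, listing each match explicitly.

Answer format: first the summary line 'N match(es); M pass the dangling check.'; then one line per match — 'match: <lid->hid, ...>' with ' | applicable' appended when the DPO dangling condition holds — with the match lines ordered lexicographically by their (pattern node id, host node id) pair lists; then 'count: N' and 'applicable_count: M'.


1 match(es); 0 pass the dangling check.
match: 0->10, 1->12
count: 1
applicable_count: 0


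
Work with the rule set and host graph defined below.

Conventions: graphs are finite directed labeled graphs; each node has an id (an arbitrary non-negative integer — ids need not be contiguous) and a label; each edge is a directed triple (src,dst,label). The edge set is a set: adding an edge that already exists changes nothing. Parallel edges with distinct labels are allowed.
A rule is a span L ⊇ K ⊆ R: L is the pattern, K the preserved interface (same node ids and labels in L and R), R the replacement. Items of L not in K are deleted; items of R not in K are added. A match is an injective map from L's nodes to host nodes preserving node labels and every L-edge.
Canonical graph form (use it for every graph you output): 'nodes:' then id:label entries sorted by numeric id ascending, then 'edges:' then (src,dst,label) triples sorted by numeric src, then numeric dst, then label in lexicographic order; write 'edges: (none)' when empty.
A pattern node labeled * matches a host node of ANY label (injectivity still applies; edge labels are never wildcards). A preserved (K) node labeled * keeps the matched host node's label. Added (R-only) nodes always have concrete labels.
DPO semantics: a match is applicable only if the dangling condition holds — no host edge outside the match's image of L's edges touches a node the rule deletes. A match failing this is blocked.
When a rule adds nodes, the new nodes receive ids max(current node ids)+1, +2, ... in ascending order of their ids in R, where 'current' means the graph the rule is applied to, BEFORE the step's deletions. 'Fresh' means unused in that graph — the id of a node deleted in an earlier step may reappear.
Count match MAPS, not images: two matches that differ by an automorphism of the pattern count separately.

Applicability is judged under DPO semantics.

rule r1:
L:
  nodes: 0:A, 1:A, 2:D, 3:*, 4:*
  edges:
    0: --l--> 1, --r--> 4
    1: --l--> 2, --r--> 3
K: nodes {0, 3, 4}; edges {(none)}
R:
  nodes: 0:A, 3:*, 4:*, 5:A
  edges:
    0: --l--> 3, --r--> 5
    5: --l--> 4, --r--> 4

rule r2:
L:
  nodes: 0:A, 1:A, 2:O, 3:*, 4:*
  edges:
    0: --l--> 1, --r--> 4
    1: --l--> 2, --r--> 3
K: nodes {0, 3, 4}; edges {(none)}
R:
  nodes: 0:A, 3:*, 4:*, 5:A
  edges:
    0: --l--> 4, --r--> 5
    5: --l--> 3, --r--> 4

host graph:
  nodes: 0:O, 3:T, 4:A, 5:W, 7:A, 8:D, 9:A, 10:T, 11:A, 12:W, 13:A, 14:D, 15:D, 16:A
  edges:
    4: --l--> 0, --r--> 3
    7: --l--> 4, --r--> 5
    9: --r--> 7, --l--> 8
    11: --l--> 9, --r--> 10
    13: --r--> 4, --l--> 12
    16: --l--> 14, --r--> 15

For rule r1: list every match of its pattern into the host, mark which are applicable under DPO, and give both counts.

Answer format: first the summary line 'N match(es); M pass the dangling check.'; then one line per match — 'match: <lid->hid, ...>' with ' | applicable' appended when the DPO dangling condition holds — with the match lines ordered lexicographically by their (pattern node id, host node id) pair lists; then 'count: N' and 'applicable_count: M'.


1 match(es); 1 pass the dangling check.
match: 0->11, 1->9, 2->8, 3->7, 4->10 | applicable
count: 1
applicable_count: 1


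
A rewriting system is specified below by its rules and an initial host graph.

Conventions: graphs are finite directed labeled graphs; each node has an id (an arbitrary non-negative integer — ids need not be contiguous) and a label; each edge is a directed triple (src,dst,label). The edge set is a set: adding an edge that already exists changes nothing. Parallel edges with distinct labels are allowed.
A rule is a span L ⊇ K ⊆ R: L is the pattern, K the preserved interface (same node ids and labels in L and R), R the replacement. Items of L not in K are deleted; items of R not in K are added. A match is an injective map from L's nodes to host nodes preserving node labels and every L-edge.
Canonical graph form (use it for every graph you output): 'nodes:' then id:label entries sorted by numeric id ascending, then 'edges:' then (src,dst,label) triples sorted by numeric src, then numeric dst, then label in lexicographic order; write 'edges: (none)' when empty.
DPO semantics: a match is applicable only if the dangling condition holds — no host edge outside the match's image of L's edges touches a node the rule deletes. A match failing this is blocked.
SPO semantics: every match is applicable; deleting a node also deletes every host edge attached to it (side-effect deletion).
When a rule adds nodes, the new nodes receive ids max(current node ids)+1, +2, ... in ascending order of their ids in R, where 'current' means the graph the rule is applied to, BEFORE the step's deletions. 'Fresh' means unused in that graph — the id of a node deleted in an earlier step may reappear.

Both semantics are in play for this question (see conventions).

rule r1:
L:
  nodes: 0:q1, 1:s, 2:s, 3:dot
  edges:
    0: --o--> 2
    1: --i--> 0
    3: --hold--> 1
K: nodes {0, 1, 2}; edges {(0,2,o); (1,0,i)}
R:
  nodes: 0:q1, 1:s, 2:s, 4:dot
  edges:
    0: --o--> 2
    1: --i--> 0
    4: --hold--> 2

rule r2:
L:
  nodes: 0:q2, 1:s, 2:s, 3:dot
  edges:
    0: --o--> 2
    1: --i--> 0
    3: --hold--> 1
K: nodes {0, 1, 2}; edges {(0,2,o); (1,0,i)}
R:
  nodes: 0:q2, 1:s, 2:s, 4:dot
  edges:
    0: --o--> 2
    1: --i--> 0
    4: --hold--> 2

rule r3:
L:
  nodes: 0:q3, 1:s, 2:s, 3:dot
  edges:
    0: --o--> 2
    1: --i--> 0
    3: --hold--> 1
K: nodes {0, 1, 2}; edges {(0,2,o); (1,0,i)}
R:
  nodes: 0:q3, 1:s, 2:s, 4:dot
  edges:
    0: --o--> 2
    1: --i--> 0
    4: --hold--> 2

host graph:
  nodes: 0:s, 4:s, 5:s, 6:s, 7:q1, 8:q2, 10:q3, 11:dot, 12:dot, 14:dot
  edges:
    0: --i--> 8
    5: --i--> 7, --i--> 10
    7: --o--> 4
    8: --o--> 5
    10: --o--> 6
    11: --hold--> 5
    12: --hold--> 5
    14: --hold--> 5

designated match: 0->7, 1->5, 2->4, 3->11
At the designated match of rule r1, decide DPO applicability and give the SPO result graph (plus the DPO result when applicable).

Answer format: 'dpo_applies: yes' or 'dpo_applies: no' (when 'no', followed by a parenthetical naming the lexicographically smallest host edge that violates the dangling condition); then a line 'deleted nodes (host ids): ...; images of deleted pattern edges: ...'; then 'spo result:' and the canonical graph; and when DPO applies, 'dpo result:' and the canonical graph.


dpo_applies: yes
deleted nodes (host ids): 11; images of deleted pattern edges: (11,5,hold)
spo result:
nodes: 0:s, 4:s, 5:s, 6:s, 7:q1, 8:q2, 10:q3, 12:dot, 14:dot, 15:dot
edges: (0,8,i); (5,7,i); (5,10,i); (7,4,o); (8,5,o); (10,6,o); (12,5,hold); (14,5,hold); (15,4,hold)
dpo result:
nodes: 0:s, 4:s, 5:s, 6:s, 7:q1, 8:q2, 10:q3, 12:dot, 14:dot, 15:dot
edges: (0,8,i); (5,7,i); (5,10,i); (7,4,o); (8,5,o); (10,6,o); (12,5,hold); (14,5,hold); (15,4,hold)


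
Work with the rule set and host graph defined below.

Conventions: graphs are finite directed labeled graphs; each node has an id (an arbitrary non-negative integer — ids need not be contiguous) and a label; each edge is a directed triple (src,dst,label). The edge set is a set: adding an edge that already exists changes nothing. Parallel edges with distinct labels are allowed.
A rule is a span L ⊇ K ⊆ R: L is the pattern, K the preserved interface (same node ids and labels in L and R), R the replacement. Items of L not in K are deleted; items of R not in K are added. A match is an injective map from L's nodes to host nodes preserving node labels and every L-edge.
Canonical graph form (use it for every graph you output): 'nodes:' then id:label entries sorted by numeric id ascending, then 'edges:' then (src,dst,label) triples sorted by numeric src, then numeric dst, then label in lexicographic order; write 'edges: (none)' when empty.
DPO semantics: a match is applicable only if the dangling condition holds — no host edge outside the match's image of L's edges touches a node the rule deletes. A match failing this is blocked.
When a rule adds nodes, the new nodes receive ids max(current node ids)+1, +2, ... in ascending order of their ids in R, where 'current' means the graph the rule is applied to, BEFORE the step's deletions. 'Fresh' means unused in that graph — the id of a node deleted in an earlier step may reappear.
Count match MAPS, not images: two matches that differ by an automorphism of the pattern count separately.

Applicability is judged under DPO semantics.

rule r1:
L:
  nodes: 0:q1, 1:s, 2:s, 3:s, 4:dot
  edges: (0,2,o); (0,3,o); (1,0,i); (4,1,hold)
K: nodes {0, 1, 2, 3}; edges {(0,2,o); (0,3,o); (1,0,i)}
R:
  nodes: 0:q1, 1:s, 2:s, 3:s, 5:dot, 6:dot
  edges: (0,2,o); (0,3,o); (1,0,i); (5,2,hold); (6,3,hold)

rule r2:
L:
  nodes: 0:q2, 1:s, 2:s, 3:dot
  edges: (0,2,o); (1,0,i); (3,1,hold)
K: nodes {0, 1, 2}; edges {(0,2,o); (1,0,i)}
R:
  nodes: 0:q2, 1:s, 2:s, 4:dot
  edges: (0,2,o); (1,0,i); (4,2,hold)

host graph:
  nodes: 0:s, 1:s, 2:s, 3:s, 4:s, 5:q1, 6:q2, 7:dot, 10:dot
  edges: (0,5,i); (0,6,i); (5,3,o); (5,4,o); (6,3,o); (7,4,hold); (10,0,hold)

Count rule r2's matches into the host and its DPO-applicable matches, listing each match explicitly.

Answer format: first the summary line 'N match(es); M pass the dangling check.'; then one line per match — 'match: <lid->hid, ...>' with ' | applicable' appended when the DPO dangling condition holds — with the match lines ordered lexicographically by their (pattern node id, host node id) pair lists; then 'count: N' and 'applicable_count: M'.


1 match(es); 1 pass the dangling check.
match: 0->6, 1->0, 2->3, 3->10 | applicable
count: 1
applicable_count: 1


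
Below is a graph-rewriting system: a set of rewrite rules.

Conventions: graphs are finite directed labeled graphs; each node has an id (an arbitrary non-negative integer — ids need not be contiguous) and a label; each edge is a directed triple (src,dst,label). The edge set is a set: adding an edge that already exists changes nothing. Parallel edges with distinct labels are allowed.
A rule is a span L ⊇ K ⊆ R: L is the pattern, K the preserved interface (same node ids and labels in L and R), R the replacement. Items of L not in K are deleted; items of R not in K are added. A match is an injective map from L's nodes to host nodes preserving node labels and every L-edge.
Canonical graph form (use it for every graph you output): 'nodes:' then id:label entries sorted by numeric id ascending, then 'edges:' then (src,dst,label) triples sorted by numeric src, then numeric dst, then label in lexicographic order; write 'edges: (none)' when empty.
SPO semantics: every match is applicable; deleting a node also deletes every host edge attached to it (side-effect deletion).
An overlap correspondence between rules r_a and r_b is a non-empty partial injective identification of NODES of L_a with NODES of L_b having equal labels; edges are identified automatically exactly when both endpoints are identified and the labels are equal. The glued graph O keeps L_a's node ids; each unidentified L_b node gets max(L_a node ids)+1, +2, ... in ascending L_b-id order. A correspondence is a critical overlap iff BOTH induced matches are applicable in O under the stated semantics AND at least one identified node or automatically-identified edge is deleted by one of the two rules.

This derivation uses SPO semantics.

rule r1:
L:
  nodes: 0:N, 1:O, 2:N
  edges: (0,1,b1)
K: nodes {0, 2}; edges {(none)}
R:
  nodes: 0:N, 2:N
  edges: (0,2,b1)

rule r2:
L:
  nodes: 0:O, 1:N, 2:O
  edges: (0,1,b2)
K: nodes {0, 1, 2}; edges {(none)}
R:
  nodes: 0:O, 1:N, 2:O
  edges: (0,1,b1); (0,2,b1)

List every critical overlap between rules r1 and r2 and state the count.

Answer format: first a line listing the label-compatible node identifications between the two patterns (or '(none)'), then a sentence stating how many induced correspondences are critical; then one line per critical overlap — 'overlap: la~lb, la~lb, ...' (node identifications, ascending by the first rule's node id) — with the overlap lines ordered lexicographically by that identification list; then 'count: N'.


label-compatible node identifications between L(r1) and L(r2): 0~1, 1~0, 1~2, 2~1
6 of the induced correspondences are critical overlaps of r1 and r2.
overlap: 0~1, 1~0
overlap: 0~1, 1~2
overlap: 1~0
overlap: 1~0, 2~1
overlap: 1~2
overlap: 1~2, 2~1
count: 6


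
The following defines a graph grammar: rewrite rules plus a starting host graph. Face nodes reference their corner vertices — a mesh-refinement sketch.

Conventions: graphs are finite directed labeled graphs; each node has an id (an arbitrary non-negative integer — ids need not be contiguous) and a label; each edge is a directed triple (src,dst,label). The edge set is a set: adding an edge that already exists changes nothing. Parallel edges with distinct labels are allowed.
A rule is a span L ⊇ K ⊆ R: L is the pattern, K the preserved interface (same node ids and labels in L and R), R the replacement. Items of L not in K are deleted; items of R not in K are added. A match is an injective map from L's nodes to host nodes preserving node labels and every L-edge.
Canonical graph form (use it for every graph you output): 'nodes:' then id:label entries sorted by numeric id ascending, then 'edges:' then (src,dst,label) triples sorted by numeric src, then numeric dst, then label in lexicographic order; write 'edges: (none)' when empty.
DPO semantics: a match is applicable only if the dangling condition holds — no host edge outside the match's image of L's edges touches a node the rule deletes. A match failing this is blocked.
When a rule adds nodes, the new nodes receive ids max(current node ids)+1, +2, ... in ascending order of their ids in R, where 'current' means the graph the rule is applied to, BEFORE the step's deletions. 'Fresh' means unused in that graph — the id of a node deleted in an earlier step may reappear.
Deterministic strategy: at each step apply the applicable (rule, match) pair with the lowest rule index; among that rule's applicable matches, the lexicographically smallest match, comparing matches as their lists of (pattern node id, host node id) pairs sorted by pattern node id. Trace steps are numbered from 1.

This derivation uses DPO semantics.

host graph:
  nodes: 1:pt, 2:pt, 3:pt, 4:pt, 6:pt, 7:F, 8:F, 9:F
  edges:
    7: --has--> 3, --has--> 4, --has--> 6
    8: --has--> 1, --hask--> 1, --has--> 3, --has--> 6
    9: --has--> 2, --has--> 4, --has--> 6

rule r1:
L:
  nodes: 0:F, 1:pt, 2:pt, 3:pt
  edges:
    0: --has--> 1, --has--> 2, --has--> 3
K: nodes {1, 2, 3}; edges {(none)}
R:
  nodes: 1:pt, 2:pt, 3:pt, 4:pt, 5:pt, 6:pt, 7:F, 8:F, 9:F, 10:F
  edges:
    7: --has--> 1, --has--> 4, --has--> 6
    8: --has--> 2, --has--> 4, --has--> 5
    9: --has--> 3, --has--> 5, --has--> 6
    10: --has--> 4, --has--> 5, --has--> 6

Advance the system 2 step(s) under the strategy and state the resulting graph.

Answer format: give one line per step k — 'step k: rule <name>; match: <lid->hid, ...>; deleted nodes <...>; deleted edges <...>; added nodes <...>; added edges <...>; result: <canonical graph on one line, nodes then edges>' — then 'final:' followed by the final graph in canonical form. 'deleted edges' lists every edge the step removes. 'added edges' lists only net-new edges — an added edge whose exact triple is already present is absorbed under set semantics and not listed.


step 1: rule r1; match: 0->7, 1->3, 2->4, 3->6; deleted nodes 7; deleted edges (7,3,has); (7,4,has); (7,6,has); added nodes 10, 11, 12, 13, 14, 15, 16; added edges (13,3,has); (13,10,has); (13,12,has); (14,4,has); (14,10,has); (14,11,has); (15,6,has); (15,11,has); (15,12,has); (16,10,has); (16,11,has); (16,12,has); result: nodes: 1:pt, 2:pt, 3:pt, 4:pt, 6:pt, 8:F, 9:F, 10:pt, 11:pt, 12:pt, 13:F, 14:F, 15:F, 16:F edges: (8,1,has); (8,1,hask); (8,3,has); (8,6,has); (9,2,has); (9,4,has); (9,6,has); (13,3,has); (13,10,has); (13,12,has); (14,4,has); (14,10,has); (14,11,has); (15,6,has); (15,11,has); (15,12,has); (16,10,has); (16,11,has); (16,12,has)
step 2: rule r1; match: 0->9, 1->2, 2->4, 3->6; deleted nodes 9; deleted edges (9,2,has); (9,4,has); (9,6,has); added nodes 17, 18, 19, 20, 21, 22, 23; added edges (20,2,has); (20,17,has); (20,19,has); (21,4,has); (21,17,has); (21,18,has); (22,6,has); (22,18,has); (22,19,has); (23,17,has); (23,18,has); (23,19,has); result: nodes: 1:pt, 2:pt, 3:pt, 4:pt, 6:pt, 8:F, 10:pt, 11:pt, 12:pt, 13:F, 14:F, 15:F, 16:F, 17:pt, 18:pt, 19:pt, 20:F, 21:F, 22:F, 23:F edges: (8,1,has); (8,1,hask); (8,3,has); (8,6,has); (13,3,has); (13,10,has); (13,12,has); (14,4,has); (14,10,has); (14,11,has); (15,6,has); (15,11,has); (15,12,has); (16,10,has); (16,11,has); (16,12,has); (20,2,has); (20,17,has); (20,19,has); (21,4,has); (21,17,has); (21,18,has); (22,6,has); (22,18,has); (22,19,has); (23,17,has); (23,18,has); (23,19,has)
final:
nodes: 1:pt, 2:pt, 3:pt, 4:pt, 6:pt, 8:F, 10:pt, 11:pt, 12:pt, 13:F, 14:F, 15:F, 16:F, 17:pt, 18:pt, 19:pt, 20:F, 21:F, 22:F, 23:F
edges: (8,1,has); (8,1,hask); (8,3,has); (8,6,has); (13,3,has); (13,10,has); (13,12,has); (14,4,has); (14,10,has); (14,11,has); (15,6,has); (15,11,has); (15,12,has); (16,10,has); (16,11,has); (16,12,has); (20,2,has); (20,17,has); (20,19,has); (21,4,has); (21,17,has); (21,18,has); (22,6,has); (22,18,has); (22,19,has); (23,17,has); (23,18,has); (23,19,has)


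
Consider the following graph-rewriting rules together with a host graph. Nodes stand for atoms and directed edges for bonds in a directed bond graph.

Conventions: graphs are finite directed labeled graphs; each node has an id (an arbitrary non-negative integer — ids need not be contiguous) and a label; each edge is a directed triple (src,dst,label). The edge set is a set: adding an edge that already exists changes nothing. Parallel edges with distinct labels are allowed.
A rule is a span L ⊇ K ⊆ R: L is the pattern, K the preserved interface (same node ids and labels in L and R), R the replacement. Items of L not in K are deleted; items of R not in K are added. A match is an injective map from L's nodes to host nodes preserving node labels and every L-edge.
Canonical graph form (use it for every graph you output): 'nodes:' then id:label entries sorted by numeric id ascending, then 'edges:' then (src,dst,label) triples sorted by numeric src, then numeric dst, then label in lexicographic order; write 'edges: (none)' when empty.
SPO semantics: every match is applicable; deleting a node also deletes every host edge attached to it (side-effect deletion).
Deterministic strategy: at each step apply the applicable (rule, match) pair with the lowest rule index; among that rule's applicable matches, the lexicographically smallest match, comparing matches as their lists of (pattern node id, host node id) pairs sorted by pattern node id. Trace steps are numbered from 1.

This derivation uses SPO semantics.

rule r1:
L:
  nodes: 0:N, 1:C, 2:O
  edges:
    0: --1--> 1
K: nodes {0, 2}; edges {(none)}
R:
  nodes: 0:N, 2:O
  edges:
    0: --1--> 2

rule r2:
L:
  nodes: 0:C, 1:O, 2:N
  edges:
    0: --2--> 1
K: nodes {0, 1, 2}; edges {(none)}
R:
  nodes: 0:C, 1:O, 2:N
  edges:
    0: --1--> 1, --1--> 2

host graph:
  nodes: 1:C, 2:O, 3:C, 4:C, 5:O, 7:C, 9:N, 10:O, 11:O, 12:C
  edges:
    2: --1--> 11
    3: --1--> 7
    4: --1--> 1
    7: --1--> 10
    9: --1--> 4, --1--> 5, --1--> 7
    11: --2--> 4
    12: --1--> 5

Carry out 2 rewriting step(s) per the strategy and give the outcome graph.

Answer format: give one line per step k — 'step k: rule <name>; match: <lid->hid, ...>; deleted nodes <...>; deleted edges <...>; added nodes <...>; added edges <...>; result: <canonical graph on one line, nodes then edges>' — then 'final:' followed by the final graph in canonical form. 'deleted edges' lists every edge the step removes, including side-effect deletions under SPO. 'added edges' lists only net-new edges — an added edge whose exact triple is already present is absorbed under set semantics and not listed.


step 1: rule r1; match: 0->9, 1->4, 2->2; deleted nodes 4; deleted edges (4,1,1); (9,4,1); (11,4,2); added nodes (none); added edges (9,2,1); result: nodes: 1:C, 2:O, 3:C, 5:O, 7:C, 9:N, 10:O, 11:O, 12:C edges: (2,11,1); (3,7,1); (7,10,1); (9,2,1); (9,5,1); (9,7,1); (12,5,1)
step 2: rule r1; match: 0->9, 1->7, 2->2; deleted nodes 7; deleted edges (3,7,1); (7,10,1); (9,7,1); added nodes (none); added edges (none); result: nodes: 1:C, 2:O, 3:C, 5:O, 9:N, 10:O, 11:O, 12:C edges: (2,11,1); (9,2,1); (9,5,1); (12,5,1)
final:
nodes: 1:C, 2:O, 3:C, 5:O, 9:N, 10:O, 11:O, 12:C
edges: (2,11,1); (9,2,1); (9,5,1); (12,5,1)


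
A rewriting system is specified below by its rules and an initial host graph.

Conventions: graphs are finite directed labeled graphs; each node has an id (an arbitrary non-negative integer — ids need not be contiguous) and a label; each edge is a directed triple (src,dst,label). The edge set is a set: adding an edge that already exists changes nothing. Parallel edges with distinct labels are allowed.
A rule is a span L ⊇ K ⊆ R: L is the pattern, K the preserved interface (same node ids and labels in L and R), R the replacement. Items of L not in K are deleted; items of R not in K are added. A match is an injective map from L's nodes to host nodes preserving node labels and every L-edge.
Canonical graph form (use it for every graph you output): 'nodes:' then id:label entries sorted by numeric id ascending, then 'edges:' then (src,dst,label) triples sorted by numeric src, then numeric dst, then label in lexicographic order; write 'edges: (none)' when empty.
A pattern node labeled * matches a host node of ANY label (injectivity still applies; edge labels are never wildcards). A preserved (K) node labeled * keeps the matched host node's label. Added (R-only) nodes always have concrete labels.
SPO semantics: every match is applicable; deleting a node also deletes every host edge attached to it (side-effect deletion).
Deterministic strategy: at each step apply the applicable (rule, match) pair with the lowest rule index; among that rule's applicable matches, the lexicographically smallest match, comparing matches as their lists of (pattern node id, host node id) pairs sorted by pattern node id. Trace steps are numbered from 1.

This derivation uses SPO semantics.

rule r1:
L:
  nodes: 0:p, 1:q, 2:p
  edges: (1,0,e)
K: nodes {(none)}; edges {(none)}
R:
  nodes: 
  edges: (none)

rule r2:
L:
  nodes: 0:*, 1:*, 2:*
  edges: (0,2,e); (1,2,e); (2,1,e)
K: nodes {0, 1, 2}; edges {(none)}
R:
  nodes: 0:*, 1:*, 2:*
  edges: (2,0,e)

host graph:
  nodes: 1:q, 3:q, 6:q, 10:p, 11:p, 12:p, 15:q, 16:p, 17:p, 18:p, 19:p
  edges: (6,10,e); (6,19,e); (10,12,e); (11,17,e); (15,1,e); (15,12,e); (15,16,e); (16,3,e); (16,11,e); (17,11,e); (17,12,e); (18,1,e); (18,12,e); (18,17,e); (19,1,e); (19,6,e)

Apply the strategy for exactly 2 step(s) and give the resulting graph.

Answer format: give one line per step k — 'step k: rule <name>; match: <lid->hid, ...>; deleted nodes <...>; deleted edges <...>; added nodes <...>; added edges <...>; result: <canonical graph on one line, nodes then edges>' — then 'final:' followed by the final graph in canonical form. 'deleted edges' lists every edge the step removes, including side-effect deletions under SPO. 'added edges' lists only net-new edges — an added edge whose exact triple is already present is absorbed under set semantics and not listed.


step 1: rule r1; match: 0->10, 1->6, 2->11; deleted nodes 6, 10, 11; deleted edges (6,10,e); (6,19,e); (10,12,e); (11,17,e); (16,11,e); (17,11,e); (19,6,e); added nodes (none); added edges (none); result: nodes: 1:q, 3:q, 12:p, 15:q, 16:p, 17:p, 18:p, 19:p edges: (15,1,e); (15,12,e); (15,16,e); (16,3,e); (17,12,e); (18,1,e); (18,12,e); (18,17,e); (19,1,e)
step 2: rule r1; match: 0->12, 1->15, 2->16; deleted nodes 12, 15, 16; deleted edges (15,1,e); (15,12,e); (15,16,e); (16,3,e); (17,12,e); (18,12,e); added nodes (none); added edges (none); result: nodes: 1:q, 3:q, 17:p, 18:p, 19:p edges: (18,1,e); (18,17,e); (19,1,e)
final:
nodes: 1:q, 3:q, 17:p, 18:p, 19:p
edges: (18,1,e); (18,17,e); (19,1,e)


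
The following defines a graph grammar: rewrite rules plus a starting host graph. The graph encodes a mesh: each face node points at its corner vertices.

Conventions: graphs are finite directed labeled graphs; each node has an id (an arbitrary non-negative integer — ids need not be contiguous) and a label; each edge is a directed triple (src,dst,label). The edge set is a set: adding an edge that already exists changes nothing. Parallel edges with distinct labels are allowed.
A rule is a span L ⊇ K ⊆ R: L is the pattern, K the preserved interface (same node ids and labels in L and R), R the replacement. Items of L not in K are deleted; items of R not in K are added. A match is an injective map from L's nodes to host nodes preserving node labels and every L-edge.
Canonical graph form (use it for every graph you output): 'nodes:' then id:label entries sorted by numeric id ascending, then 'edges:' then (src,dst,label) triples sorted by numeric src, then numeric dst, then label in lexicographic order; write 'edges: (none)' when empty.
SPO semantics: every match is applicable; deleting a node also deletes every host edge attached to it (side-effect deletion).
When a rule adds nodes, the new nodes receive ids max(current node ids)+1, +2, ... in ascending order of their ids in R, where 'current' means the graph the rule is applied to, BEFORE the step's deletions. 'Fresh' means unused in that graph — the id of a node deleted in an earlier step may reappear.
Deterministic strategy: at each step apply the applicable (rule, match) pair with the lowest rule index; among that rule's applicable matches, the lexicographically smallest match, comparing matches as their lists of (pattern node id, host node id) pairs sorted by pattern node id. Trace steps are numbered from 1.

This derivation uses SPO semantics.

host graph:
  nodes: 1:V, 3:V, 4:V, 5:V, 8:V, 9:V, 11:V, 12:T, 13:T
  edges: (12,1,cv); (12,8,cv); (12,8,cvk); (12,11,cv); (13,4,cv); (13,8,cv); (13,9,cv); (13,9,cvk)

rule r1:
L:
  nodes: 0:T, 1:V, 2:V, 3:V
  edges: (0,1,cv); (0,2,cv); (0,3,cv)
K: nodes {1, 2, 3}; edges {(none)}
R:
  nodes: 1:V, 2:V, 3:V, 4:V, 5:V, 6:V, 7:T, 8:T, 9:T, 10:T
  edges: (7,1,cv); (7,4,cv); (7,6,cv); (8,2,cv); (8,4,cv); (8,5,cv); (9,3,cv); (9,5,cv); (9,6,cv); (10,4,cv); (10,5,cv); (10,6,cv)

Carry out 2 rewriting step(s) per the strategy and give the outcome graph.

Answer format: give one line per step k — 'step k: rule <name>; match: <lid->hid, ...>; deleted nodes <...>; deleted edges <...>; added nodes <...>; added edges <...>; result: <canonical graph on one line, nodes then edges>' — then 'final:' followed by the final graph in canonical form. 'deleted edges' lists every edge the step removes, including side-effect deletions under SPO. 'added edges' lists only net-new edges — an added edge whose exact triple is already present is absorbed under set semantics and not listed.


step 1: rule r1; match: 0->12, 1->1, 2->8, 3->11; deleted nodes 12; deleted edges (12,1,cv); (12,8,cv); (12,8,cvk); (12,11,cv); added nodes 14, 15, 16, 17, 18, 19, 20; added edges (17,1,cv); (17,14,cv); (17,16,cv); (18,8,cv); (18,14,cv); (18,15,cv); (19,11,cv); (19,15,cv); (19,16,cv); (20,14,cv); (20,15,cv); (20,16,cv); result: nodes: 1:V, 3:V, 4:V, 5:V, 8:V, 9:V, 11:V, 13:T, 14:V, 15:V, 16:V, 17:T, 18:T, 19:T, 20:T edges: (13,4,cv); (13,8,cv); (13,9,cv); (13,9,cvk); (17,1,cv); (17,14,cv); (17,16,cv); (18,8,cv); (18,14,cv); (18,15,cv); (19,11,cv); (19,15,cv); (19,16,cv); (20,14,cv); (20,15,cv); (20,16,cv)
step 2: rule r1; match: 0->13, 1->4, 2->8, 3->9; deleted nodes 13; deleted edges (13,4,cv); (13,8,cv); (13,9,cv); (13,9,cvk); added nodes 21, 22, 23, 24, 25, 26, 27; added edges (24,4,cv); (24,21,cv); (24,23,cv); (25,8,cv); (25,21,cv); (25,22,cv); (26,9,cv); (26,22,cv); (26,23,cv); (27,21,cv); (27,22,cv); (27,23,cv); result: nodes: 1:V, 3:V, 4:V, 5:V, 8:V, 9:V, 11:V, 14:V, 15:V, 16:V, 17:T, 18:T, 19:T, 20:T, 21:V, 22:V, 23:V, 24:T, 25:T, 26:T, 27:T edges: (17,1,cv); (17,14,cv); (17,16,cv); (18,8,cv); (18,14,cv); (18,15,cv); (19,11,cv); (19,15,cv); (19,16,cv); (20,14,cv); (20,15,cv); (20,16,cv); (24,4,cv); (24,21,cv); (24,23,cv); (25,8,cv); (25,21,cv); (25,22,cv); (26,9,cv); (26,22,cv); (26,23,cv); (27,21,cv); (27,22,cv); (27,23,cv)
final:
nodes: 1:V, 3:V, 4:V, 5:V, 8:V, 9:V, 11:V, 14:V, 15:V, 16:V, 17:T, 18:T, 19:T, 20:T, 21:V, 22:V, 23:V, 24:T, 25:T, 26:T, 27:T
edges: (17,1,cv); (17,14,cv); (17,16,cv); (18,8,cv); (18,14,cv); (18,15,cv); (19,11,cv); (19,15,cv); (19,16,cv); (20,14,cv); (20,15,cv); (20,16,cv); (24,4,cv); (24,21,cv); (24,23,cv); (25,8,cv); (25,21,cv); (25,22,cv); (26,9,cv); (26,22,cv); (26,23,cv); (27,21,cv); (27,22,cv); (27,23,cv)


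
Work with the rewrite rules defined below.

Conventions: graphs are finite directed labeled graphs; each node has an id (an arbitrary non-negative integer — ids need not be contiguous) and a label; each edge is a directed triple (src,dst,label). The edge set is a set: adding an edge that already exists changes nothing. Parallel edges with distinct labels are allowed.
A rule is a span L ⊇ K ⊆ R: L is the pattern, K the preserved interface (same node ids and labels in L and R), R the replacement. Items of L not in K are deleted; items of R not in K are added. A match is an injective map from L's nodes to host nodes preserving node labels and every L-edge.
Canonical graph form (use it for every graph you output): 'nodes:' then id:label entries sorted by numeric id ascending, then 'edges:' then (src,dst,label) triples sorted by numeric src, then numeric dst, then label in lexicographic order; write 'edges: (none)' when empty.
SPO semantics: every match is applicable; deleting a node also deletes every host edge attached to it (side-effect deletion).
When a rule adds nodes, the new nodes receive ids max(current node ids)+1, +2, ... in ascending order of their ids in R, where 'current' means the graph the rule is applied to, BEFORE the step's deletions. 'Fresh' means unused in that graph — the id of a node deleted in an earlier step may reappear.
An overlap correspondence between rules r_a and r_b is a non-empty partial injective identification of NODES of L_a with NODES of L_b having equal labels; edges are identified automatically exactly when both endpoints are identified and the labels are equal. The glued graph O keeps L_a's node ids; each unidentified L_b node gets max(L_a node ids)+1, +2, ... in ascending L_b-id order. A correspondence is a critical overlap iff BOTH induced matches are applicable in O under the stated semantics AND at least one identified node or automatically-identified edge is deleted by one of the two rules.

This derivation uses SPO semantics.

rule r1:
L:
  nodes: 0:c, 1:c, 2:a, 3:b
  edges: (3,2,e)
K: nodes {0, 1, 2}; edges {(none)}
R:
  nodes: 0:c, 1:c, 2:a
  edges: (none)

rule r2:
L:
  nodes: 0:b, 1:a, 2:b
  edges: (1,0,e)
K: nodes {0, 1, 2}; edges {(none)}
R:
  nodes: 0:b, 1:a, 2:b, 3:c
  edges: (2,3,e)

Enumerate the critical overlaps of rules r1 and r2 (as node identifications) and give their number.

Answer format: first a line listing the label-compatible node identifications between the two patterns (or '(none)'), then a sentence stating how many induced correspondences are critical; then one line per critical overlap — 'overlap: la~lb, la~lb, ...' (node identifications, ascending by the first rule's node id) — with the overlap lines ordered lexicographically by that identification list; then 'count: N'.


label-compatible node identifications between L(r1) and L(r2): 2~1, 3~0, 3~2
4 of the induced correspondences are critical overlaps of r1 and r2.
overlap: 2~1, 3~0
overlap: 2~1, 3~2
overlap: 3~0
overlap: 3~2
count: 4


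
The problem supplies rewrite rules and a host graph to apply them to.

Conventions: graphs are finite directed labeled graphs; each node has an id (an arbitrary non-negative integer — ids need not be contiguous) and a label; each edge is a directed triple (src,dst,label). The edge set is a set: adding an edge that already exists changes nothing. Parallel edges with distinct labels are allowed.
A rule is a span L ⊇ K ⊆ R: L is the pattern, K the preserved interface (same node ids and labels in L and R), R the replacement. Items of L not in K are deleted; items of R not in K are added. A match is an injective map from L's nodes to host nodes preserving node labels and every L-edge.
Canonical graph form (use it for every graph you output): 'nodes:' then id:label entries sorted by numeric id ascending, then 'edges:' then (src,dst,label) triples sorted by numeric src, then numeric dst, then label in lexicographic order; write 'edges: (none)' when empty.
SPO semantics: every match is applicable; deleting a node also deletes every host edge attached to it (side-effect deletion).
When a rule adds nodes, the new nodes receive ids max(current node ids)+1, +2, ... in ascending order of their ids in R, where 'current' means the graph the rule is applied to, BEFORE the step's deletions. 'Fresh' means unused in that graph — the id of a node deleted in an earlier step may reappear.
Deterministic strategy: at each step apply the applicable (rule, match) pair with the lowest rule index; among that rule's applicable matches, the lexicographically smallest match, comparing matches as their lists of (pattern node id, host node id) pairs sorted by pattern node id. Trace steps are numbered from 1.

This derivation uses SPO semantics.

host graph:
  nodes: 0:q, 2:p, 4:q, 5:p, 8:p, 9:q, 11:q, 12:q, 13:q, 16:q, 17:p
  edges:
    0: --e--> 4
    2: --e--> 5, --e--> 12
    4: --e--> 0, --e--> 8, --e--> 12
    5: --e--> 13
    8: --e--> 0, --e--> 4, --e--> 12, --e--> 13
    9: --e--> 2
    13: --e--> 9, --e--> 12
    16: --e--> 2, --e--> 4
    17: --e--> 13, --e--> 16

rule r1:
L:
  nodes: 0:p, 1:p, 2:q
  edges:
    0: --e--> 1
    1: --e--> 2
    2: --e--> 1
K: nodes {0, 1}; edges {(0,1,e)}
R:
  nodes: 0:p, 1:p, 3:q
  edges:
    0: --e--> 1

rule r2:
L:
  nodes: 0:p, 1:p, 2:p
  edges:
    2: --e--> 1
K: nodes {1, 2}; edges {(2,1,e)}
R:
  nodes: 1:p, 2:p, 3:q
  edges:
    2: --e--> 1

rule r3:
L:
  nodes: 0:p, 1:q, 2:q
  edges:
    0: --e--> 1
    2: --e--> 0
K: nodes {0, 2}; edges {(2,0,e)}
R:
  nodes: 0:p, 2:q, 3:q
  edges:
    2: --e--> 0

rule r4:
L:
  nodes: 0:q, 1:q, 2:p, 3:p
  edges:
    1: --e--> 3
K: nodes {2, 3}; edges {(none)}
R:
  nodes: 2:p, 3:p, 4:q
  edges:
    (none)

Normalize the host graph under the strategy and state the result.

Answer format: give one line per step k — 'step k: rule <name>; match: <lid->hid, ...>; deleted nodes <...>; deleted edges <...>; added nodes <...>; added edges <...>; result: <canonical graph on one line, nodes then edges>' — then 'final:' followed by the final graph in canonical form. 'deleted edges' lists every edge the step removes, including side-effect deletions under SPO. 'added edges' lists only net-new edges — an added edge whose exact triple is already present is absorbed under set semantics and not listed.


step 1: rule r2; match: 0->8, 1->5, 2->2; deleted nodes 8; deleted edges (4,8,e); (8,0,e); (8,4,e); (8,12,e); (8,13,e); added nodes 18; added edges (none); result: nodes: 0:q, 2:p, 4:q, 5:p, 9:q, 11:q, 12:q, 13:q, 16:q, 17:p, 18:q edges: (0,4,e); (2,5,e); (2,12,e); (4,0,e); (4,12,e); (5,13,e); (9,2,e); (13,9,e); (13,12,e); (16,2,e); (16,4,e); (17,13,e); (17,16,e)
step 2: rule r2; match: 0->17, 1->5, 2->2; deleted nodes 17; deleted edges (17,13,e); (17,16,e); added nodes 19; added edges (none); result: nodes: 0:q, 2:p, 4:q, 5:p, 9:q, 11:q, 12:q, 13:q, 16:q, 18:q, 19:q edges: (0,4,e); (2,5,e); (2,12,e); (4,0,e); (4,12,e); (5,13,e); (9,2,e); (13,9,e); (13,12,e); (16,2,e); (16,4,e)
step 3: rule r3; match: 0->2, 1->12, 2->9; deleted nodes 12; deleted edges (2,12,e); (4,12,e); (13,12,e); added nodes 20; added edges (none); result: nodes: 0:q, 2:p, 4:q, 5:p, 9:q, 11:q, 13:q, 16:q, 18:q, 19:q, 20:q edges: (0,4,e); (2,5,e); (4,0,e); (5,13,e); (9,2,e); (13,9,e); (16,2,e); (16,4,e)
step 4: rule r4; match: 0->0, 1->9, 2->5, 3->2; deleted nodes 0, 9; deleted edges (0,4,e); (4,0,e); (9,2,e); (13,9,e); added nodes 21; added edges (none); result: nodes: 2:p, 4:q, 5:p, 11:q, 13:q, 16:q, 18:q, 19:q, 20:q, 21:q edges: (2,5,e); (5,13,e); (16,2,e); (16,4,e)
step 5: rule r4; match: 0->4, 1->16, 2->5, 3->2; deleted nodes 4, 16; deleted edges (16,2,e); (16,4,e); added nodes 22; added edges (none); result: nodes: 2:p, 5:p, 11:q, 13:q, 18:q, 19:q, 20:q, 21:q, 22:q edges: (2,5,e); (5,13,e)
final:
nodes: 2:p, 5:p, 11:q, 13:q, 18:q, 19:q, 20:q, 21:q, 22:q
edges: (2,5,e); (5,13,e)
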